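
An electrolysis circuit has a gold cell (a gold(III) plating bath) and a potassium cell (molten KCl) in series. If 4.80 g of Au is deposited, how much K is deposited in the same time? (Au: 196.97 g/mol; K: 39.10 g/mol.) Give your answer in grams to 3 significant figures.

n(Au) = 4.80 / 196.97 = 0.02437 mol
Au³⁺ + 3e⁻ → Au, so n(e⁻) = 3 × 0.02437 = 0.07311 mol
In series, the same 0.07311 mol of electrons flows through the second cell.
K⁺ + e⁻ → K, so n(K) = 0.07311 mol
m(K) = 0.07311 × 39.10 = 2.86 g

2.86 g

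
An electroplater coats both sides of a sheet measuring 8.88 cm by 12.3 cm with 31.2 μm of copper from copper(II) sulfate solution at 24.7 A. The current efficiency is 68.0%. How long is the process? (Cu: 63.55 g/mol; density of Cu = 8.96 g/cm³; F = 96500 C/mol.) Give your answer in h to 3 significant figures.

Plated area = 2 × 8.88 × 12.3 = 218.4 cm²
Volume = 218.4 × 31.2×10⁻⁴ cm = 0.6814 cm³
m(Cu) = 0.6814 × 8.96 = 6.105 g
n(Cu) = 6.105 / 63.55 = 0.09607 mol; n(e⁻) = 2 × 0.09607 = 0.1921 mol
Q = 0.1921 × 96500 / 0.680 = 27260 C
t = 27260 / 24.7 = 1104 s = 0.307 h

0.307 h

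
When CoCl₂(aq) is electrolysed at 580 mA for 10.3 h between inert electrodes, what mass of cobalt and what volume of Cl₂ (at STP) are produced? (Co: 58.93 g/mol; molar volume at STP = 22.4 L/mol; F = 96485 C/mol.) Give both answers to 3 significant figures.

Q = 0.580 × 37080 = 21510 C; n(e⁻) = 21510 / 96485 = 0.2229 mol
Cathode: Co²⁺ + 2e⁻ → Co → n(Co) = 0.2229/2 = 0.1115 mol → 6.57 g
Anode: 2Cl⁻ → Cl₂ + 2e⁻ → n(Cl₂) = 0.2229/2 = 0.1115 mol → 2.50 L

6.57 g Co; 2.50 L Cl₂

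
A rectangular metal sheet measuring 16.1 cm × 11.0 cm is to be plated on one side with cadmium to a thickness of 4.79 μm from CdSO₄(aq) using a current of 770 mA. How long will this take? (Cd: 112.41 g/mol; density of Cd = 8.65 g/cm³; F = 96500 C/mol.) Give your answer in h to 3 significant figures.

Plated area = 16.1 × 11.0 = 177.1 cm²
Volume = 177.1 × 4.79×10⁻⁴ cm = 0.08483 cm³
m(Cd) = 0.08483 × 8.65 = 0.7338 g
n(Cd) = 0.7338 / 112.41 = 0.006528 mol; n(e⁻) = 2 × 0.006528 = 0.01306 mol
Q = 0.01306 × 96500 = 1260 C
t = 1260 / 0.770 = 1636 s = 0.454 h

0.454 h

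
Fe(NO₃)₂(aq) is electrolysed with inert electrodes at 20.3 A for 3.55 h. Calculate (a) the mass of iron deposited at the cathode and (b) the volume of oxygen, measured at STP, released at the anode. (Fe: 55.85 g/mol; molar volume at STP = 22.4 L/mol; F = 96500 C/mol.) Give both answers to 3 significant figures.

Q = 20.3 × 12780 = 2.594×10^5 C; n(e⁻) = 2.594×10^5 / 96500 = 2.688 mol
Cathode: Fe²⁺ + 2e⁻ → Fe → n(Fe) = 2.688/2 = 1.344 mol → 75.1 g
Anode: 2H₂O → O₂ + 4H⁺ + 4e⁻ → n(O₂) = 2.688/4 = 0.6720 mol → 15.1 L

75.1 g Fe; 15.1 L O₂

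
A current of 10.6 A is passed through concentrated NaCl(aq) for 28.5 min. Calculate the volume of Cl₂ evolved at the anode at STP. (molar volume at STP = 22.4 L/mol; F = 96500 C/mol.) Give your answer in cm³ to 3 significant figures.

2100 cm³

Charge passed = 10.6 × 1710 = 18130 C
Moles of electrons = 18130 / 96500 = 0.1879 mol
2Cl⁻ → Cl₂ + 2e⁻, so n(Cl₂) = 0.1879 / 2 = 0.09395 mol
V = 0.09395 × 22.4 = 2.104 L
= 2100 cm³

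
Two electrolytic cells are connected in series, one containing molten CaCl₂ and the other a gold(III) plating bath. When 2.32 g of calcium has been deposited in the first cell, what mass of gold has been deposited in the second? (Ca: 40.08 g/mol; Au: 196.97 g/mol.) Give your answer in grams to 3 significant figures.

n(Ca) = 2.32 / 40.08 = 0.05788 mol
Ca²⁺ + 2e⁻ → Ca, so n(e⁻) = 2 × 0.05788 = 0.1158 mol
Since the cells are in series, n(e⁻) in the Au cell is also 0.1158 mol.
Au³⁺ + 3e⁻ → Au, so n(Au) = 0.1158 / 3 = 0.03860 mol
m(Au) = 0.03860 × 196.97 = 7.60 g

7.60 g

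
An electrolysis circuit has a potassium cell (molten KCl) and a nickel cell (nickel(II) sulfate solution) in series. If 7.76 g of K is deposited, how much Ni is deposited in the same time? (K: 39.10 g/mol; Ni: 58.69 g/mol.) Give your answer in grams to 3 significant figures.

n(K) = 7.76 / 39.10 = 0.1985 mol
K⁺ + e⁻ → K, so n(e⁻) = 0.1985 mol
Since the cells are in series, n(e⁻) in the Ni cell is also 0.1985 mol.
Ni²⁺ + 2e⁻ → Ni, so n(Ni) = 0.1985 / 2 = 0.09925 mol
m(Ni) = 0.09925 × 58.69 = 5.82 g

5.82 g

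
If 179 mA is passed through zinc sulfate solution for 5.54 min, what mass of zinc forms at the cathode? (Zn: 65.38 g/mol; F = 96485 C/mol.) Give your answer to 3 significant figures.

Q = It = 0.179 × 332.4 = 59.50 C
n(e⁻) = Q/F = 59.50/96485 = 6.167×10^-4 mol
Zn²⁺ + 2e⁻ → Zn, so n(Zn) = 6.167×10^-4 / 2 = 3.084×10^-4 mol
m = 3.084×10^-4 × 65.38 = 0.0202 g

0.0202 g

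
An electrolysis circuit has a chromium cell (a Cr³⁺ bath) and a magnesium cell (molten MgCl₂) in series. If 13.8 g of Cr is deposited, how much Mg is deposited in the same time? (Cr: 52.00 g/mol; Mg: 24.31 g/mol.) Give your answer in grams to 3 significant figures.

n(Cr) = 13.8 / 52.00 = 0.2654 mol
Cr³⁺ + 3e⁻ → Cr, so n(e⁻) = 3 × 0.2654 = 0.7962 mol
In series, the same 0.7962 mol of electrons flows through the second cell.
Mg²⁺ + 2e⁻ → Mg, so n(Mg) = 0.7962 / 2 = 0.3981 mol
m(Mg) = 0.3981 × 24.31 = 9.68 g

9.68 g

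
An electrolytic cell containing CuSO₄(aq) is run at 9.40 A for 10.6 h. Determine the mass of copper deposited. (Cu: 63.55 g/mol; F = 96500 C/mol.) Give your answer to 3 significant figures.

Charge passed = 9.40 × 38160 = 3.587×10^5 C
Moles of electrons = 3.587×10^5 / 96500 = 3.717 mol
Cu²⁺ + 2e⁻ → Cu, so n(Cu) = 3.717 / 2 = 1.859 mol
m = 1.859 × 63.55 = 118 g

118 g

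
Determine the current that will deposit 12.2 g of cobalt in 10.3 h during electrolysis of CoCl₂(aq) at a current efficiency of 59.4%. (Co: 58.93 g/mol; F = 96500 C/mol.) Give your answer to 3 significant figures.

1.81 A

n(Co) = 12.2 / 58.93 = 0.2070 mol
Co²⁺ + 2e⁻ → Co, so n(e⁻) = 2 × 0.2070 = 0.4140 mol
Q = 0.4140 × 96500 / 0.594 = 67260 C
I = Q / t = 67260 / 37080 s = 1.81 A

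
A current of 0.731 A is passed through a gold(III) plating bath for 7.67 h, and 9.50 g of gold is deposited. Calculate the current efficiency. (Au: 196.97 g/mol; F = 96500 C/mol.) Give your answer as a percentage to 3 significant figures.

69.2%

Q = 0.731 × 27612 = 20180 C
n(e⁻) = 20180 / 96500 = 0.2091 mol
Au³⁺ + 3e⁻ → Au, so theoretical n(Au) = 0.06970 mol → 13.73 g
Efficiency = 9.50 / 13.73 = 0.6919 = 69.2%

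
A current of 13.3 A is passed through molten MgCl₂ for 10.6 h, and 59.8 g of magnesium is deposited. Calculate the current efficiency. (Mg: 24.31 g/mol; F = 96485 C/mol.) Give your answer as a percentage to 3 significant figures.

Q = 13.3 × 38160 = 5.075×10^5 C
n(e⁻) = 5.075×10^5 / 96485 = 5.260 mol
Mg²⁺ + 2e⁻ → Mg, so theoretical n(Mg) = 2.630 mol → 63.94 g
Efficiency = 59.8 / 63.94 = 0.9353 = 93.5%

93.5%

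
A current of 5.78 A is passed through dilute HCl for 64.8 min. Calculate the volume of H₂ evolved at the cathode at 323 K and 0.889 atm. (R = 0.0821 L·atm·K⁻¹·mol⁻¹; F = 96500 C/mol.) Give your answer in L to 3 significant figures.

Q = 5.78 A × 3888 s = 22470 C
n(e⁻) = 22470 / 96500 = 0.2328 mol
2H⁺ + 2e⁻ → H₂, so n(H₂) = 0.2328 / 2 = 0.1164 mol
V = nRT/P = 0.1164 × 0.0821 × 323 / 0.889 = 3.472 L

3.47 L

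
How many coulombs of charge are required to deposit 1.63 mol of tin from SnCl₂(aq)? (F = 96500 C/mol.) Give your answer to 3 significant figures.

Sn²⁺ + 2e⁻ → Sn, so n(e⁻) = 2 × 1.63 = 3.260 mol
Q = 3.260 × 96500 = 3.146×10^5 C

3.15×10^5 C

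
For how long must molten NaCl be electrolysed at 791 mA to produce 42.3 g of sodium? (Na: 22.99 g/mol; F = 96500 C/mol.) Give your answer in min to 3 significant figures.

n(Na) = 42.3 / 22.99 = 1.840 mol
Na⁺ + e⁻ → Na, so n(e⁻) = 1.840 mol
Q = 1.840 × 96500 = 1.776×10^5 C
t = Q / I = 1.776×10^5 / 0.791 = 2.245×10^5 s = 3740 min

3740 min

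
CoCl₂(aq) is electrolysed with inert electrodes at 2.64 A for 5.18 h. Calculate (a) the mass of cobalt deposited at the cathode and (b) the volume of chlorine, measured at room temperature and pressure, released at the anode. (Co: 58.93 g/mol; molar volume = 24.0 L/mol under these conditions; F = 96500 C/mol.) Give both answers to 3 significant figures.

15.0 g Co; 6.12 L Cl₂

Q = 2.64 × 18648 = 49230 C; n(e⁻) = 49230 / 96500 = 0.5102 mol
Cathode: Co²⁺ + 2e⁻ → Co → n(Co) = 0.5102/2 = 0.2551 mol → 15.0 g
Anode: 2Cl⁻ → Cl₂ + 2e⁻ → n(Cl₂) = 0.5102/2 = 0.2551 mol → 6.12 L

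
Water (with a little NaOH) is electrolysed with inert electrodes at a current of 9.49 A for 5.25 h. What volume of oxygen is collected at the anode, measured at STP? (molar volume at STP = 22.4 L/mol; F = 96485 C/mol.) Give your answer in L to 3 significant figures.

10.4 L

Charge passed = 9.49 × 18900 = 1.794×10^5 C
n(e⁻) = Q/F = 1.794×10^5/96485 = 1.859 mol
2H₂O → O₂ + 4H⁺ + 4e⁻, so n(O₂) = 1.859 / 4 = 0.4648 mol
V = 0.4648 × 22.4 = 10.41 L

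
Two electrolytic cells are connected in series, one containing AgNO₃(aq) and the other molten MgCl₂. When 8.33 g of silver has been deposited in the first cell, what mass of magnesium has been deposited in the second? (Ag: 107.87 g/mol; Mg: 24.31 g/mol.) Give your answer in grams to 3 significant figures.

n(Ag) = 8.33 / 107.87 = 0.07722 mol
Ag⁺ + e⁻ → Ag, so n(e⁻) = 0.07722 mol
The cells are in series, so the same charge (and hence the same n(e⁻) = 0.07722 mol) passes through both.
Mg²⁺ + 2e⁻ → Mg, so n(Mg) = 0.07722 / 2 = 0.03861 mol
m(Mg) = 0.03861 × 24.31 = 0.939 g

0.939 g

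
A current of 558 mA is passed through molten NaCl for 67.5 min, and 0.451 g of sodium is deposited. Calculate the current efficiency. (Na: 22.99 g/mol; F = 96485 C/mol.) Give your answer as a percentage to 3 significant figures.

83.8%

Q = 0.558 × 4050 = 2260 C
n(e⁻) = 2260 / 96485 = 0.02342 mol
Na⁺ + e⁻ → Na, so theoretical n(Na) = 0.02342 mol → 0.5384 g
Efficiency = 0.451 / 0.5384 = 0.8377 = 83.8%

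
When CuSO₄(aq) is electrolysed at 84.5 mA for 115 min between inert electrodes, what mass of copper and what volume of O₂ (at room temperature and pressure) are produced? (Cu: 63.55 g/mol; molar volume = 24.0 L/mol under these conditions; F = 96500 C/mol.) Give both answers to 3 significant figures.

0.192 g Cu; 0.0363 L O₂

Q = 0.0845 × 6900 = 583.1 C; n(e⁻) = 583.1 / 96500 = 0.006042 mol
Cathode: Cu²⁺ + 2e⁻ → Cu → n(Cu) = 0.006042/2 = 0.003021 mol → 0.192 g
Anode: 2H₂O → O₂ + 4H⁺ + 4e⁻ → n(O₂) = 0.006042/4 = 0.001511 mol → 0.0363 L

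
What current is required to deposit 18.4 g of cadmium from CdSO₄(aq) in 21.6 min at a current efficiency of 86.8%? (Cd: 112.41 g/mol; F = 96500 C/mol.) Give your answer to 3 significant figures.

28.1 A

n(Cd) = 18.4 / 112.41 = 0.1637 mol
Cd²⁺ + 2e⁻ → Cd, so n(e⁻) = 2 × 0.1637 = 0.3274 mol
Q = 0.3274 × 96500 / 0.868 = 36400 C
I = Q / t = 36400 / 1296 s = 28.1 A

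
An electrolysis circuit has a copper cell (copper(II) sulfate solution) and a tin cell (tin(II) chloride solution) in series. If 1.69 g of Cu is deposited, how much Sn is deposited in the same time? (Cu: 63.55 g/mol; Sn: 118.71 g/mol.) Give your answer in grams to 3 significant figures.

3.16 g

n(Cu) = 1.69 / 63.55 = 0.02659 mol
Cu²⁺ + 2e⁻ → Cu, so n(e⁻) = 2 × 0.02659 = 0.05318 mol
In series, the same 0.05318 mol of electrons flows through the second cell.
Sn²⁺ + 2e⁻ → Sn, so n(Sn) = 0.05318 / 2 = 0.02659 mol
m(Sn) = 0.02659 × 118.71 = 3.16 g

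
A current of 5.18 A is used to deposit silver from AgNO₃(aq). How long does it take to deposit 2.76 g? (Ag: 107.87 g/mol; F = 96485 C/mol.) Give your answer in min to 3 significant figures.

7.94 min

n(Ag) = 2.76 / 107.87 = 0.02559 mol
Ag⁺ + e⁻ → Ag, so n(e⁻) = 0.02559 mol
Q = 0.02559 × 96485 = 2469 C
t = Q / I = 2469 / 5.18 = 476.6 s = 7.94 min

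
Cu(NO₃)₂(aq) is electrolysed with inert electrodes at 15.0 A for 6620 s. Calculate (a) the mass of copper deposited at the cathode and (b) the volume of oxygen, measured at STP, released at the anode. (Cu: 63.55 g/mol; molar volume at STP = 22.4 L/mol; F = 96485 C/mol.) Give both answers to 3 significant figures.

32.7 g Cu; 5.76 L O₂

Q = 15.0 × 6620 = 99300 C; n(e⁻) = 99300 / 96485 = 1.029 mol
Cathode: Cu²⁺ + 2e⁻ → Cu → n(Cu) = 1.029/2 = 0.5145 mol → 32.7 g
Anode: 2H₂O → O₂ + 4H⁺ + 4e⁻ → n(O₂) = 1.029/4 = 0.2573 mol → 5.76 L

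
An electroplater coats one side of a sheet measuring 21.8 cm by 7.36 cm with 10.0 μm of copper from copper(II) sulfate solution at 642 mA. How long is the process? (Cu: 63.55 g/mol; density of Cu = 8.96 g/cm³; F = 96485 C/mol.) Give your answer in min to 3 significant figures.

113 min

Plated area = 21.8 × 7.36 = 160.4 cm²
Volume = 160.4 × 10.0×10⁻⁴ cm = 0.1604 cm³
m(Cu) = 0.1604 × 8.96 = 1.437 g
n(Cu) = 1.437 / 63.55 = 0.02261 mol; n(e⁻) = 2 × 0.02261 = 0.04522 mol
Q = 0.04522 × 96485 = 4363 C
t = 4363 / 0.642 = 6796 s = 113 min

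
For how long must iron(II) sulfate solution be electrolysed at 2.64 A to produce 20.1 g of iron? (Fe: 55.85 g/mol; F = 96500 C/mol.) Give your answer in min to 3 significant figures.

439 min

n(Fe) = 20.1 / 55.85 = 0.3599 mol
Fe²⁺ + 2e⁻ → Fe, so n(e⁻) = 2 × 0.3599 = 0.7198 mol
Q = 0.7198 × 96500 = 69460 C
t = Q / I = 69460 / 2.64 = 26310 s = 439 min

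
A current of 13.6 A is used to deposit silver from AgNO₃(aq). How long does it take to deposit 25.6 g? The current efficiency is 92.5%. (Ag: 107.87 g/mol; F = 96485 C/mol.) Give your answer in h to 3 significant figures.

n(Ag) = 25.6 / 107.87 = 0.2373 mol
Ag⁺ + e⁻ → Ag, so n(e⁻) = 0.2373 mol
Q = 0.2373 × 96485 / 0.925 = 24750 C
t = Q / I = 24750 / 13.6 = 1820 s = 0.506 h

0.506 h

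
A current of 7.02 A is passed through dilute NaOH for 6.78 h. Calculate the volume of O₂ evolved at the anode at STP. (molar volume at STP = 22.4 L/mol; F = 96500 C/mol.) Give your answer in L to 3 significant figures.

9.94 L

Charge passed = 7.02 × 24408 = 1.713×10^5 C
Moles of electrons = 1.713×10^5 / 96500 = 1.775 mol
2H₂O → O₂ + 4H⁺ + 4e⁻, so n(O₂) = 1.775 / 4 = 0.4438 mol
V = 0.4438 × 22.4 = 9.941 L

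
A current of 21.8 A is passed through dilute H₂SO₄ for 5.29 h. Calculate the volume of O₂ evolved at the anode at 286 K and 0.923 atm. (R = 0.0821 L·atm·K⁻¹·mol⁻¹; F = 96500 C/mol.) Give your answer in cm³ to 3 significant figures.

Q = It = 21.8 × 19044 = 4.152×10^5 C
Moles of electrons = 4.152×10^5 / 96500 = 4.303 mol
2H₂O → O₂ + 4H⁺ + 4e⁻, so n(O₂) = 4.303 / 4 = 1.076 mol
V = nRT/P = 1.076 × 0.0821 × 286 / 0.923 = 27.37 L
= 27400 cm³

27400 cm³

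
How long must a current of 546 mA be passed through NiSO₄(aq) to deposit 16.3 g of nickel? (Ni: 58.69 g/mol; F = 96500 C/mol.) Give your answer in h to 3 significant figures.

27.3 h

n(Ni) = 16.3 / 58.69 = 0.2777 mol
Ni²⁺ + 2e⁻ → Ni, so n(e⁻) = 2 × 0.2777 = 0.5554 mol
Q = 0.5554 × 96500 = 53600 C
t = Q / I = 53600 / 0.546 = 98170 s = 27.3 h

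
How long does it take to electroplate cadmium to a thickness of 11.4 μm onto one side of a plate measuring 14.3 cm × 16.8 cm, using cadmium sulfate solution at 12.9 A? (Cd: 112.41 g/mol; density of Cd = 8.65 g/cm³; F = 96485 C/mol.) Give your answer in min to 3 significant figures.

Plated area = 14.3 × 16.8 = 240.2 cm²
Volume = 240.2 × 11.4×10⁻⁴ cm = 0.2738 cm³
m(Cd) = 0.2738 × 8.65 = 2.368 g
n(Cd) = 2.368 / 112.41 = 0.02107 mol; n(e⁻) = 2 × 0.02107 = 0.04214 mol
Q = 0.04214 × 96485 = 4066 C
t = 4066 / 12.9 = 315.2 s = 5.25 min

5.25 min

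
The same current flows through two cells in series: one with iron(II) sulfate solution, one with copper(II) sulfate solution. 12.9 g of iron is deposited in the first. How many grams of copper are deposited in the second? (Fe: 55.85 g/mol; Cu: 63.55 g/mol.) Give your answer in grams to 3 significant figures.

n(Fe) = 12.9 / 55.85 = 0.2310 mol
Fe²⁺ + 2e⁻ → Fe, so n(e⁻) = 2 × 0.2310 = 0.4620 mol
The cells are in series, so the same charge (and hence the same n(e⁻) = 0.4620 mol) passes through both.
Cu²⁺ + 2e⁻ → Cu, so n(Cu) = 0.4620 / 2 = 0.2310 mol
m(Cu) = 0.2310 × 63.55 = 14.7 g

14.7 g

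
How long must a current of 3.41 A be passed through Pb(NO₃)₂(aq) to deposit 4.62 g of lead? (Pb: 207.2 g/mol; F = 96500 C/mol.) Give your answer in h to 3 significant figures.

n(Pb) = 4.62 / 207.2 = 0.02230 mol
Pb²⁺ + 2e⁻ → Pb, so n(e⁻) = 2 × 0.02230 = 0.04460 mol
Q = 0.04460 × 96500 = 4304 C
t = Q / I = 4304 / 3.41 = 1262 s = 0.351 h

0.351 h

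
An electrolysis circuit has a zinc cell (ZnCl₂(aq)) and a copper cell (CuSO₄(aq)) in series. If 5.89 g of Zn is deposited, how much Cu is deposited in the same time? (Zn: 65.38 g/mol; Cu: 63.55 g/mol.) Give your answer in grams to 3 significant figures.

5.73 g

n(Zn) = 5.89 / 65.38 = 0.09009 mol
Zn²⁺ + 2e⁻ → Zn, so n(e⁻) = 2 × 0.09009 = 0.1802 mol
Same current for the same time ⇒ same n(e⁻) = 0.1802 mol in both cells.
Cu²⁺ + 2e⁻ → Cu, so n(Cu) = 0.1802 / 2 = 0.09010 mol
m(Cu) = 0.09010 × 63.55 = 5.73 g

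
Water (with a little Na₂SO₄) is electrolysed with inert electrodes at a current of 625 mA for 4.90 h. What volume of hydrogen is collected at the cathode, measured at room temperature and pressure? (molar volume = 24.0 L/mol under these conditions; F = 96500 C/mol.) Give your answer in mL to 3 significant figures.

1370 mL

Q = 0.625 A × 17640 s = 11030 C
n(e⁻) = Q/F = 11030/96500 = 0.1143 mol
2H⁺ + 2e⁻ → H₂, so n(H₂) = 0.1143 / 2 = 0.05715 mol
V = 0.05715 × 24.0 = 1.372 L
= 1370 mL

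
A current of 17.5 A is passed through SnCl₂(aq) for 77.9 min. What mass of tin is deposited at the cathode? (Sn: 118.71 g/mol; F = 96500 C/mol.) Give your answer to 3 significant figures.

Q = 17.5 A × 4674 s = 81800 C
n(e⁻) = 81800 / 96500 = 0.8477 mol
Sn²⁺ + 2e⁻ → Sn, so n(Sn) = 0.8477 / 2 = 0.4239 mol
m = 0.4239 × 118.71 = 50.3 g

50.3 g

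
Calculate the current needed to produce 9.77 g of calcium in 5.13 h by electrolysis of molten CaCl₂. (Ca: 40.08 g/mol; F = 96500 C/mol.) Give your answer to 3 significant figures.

2.55 A

n(Ca) = 9.77 / 40.08 = 0.2438 mol
Ca²⁺ + 2e⁻ → Ca, so n(e⁻) = 2 × 0.2438 = 0.4876 mol
Q = 0.4876 × 96500 = 47050 C
I = Q / t = 47050 / 18468 s = 2.55 A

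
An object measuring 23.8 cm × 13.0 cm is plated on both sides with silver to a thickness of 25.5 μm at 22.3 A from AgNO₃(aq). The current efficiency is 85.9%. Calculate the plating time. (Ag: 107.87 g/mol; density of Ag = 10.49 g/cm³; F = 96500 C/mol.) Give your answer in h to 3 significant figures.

Plated area = 2 × 23.8 × 13.0 = 618.8 cm²
Volume = 618.8 × 25.5×10⁻⁴ cm = 1.578 cm³
m(Ag) = 1.578 × 10.49 = 16.55 g
n(Ag) = 16.55 / 107.87 = 0.1534 mol; n(e⁻) = 0.1534 mol
Q = 0.1534 × 96500 / 0.859 = 17230 C
t = 17230 / 22.3 = 772.6 s = 0.215 h

0.215 h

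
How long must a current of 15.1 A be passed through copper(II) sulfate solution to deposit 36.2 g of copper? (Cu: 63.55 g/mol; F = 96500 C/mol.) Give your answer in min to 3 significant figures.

121 min

n(Cu) = 36.2 / 63.55 = 0.5696 mol
Cu²⁺ + 2e⁻ → Cu, so n(e⁻) = 2 × 0.5696 = 1.139 mol
Q = 1.139 × 96500 = 1.099×10^5 C
t = Q / I = 1.099×10^5 / 15.1 = 7278 s = 121 min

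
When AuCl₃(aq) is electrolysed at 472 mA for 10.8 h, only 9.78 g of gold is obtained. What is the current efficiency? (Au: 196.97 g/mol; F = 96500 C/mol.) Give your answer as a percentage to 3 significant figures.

Q = 0.472 × 38880 = 18350 C
n(e⁻) = 18350 / 96500 = 0.1902 mol
Au³⁺ + 3e⁻ → Au, so theoretical n(Au) = 0.06340 mol → 12.49 g
Efficiency = 9.78 / 12.49 = 0.7830 = 78.3%

78.3%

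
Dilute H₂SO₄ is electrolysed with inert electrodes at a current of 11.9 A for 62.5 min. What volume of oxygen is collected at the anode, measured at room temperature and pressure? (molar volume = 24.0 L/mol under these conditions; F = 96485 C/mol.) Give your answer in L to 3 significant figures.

2.78 L

Q = 11.9 A × 3750 s = 44630 C
n(e⁻) = Q/F = 44630/96485 = 0.4626 mol
2H₂O → O₂ + 4H⁺ + 4e⁻, so n(O₂) = 0.4626 / 4 = 0.1157 mol
V = 0.1157 × 24.0 = 2.777 L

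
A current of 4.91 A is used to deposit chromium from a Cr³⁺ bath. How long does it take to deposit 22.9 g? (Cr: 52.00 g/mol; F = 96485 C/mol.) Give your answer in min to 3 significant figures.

433 min

n(Cr) = 22.9 / 52.00 = 0.4404 mol
Cr³⁺ + 3e⁻ → Cr, so n(e⁻) = 3 × 0.4404 = 1.321 mol
Q = 1.321 × 96485 = 1.275×10^5 C
t = Q / I = 1.275×10^5 / 4.91 = 25970 s = 433 min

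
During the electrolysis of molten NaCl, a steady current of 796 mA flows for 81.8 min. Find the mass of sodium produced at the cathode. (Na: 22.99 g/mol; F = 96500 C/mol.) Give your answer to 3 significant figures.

0.931 g

Q = 0.796 A × 4908 s = 3907 C
n(e⁻) = Q/F = 3907/96500 = 0.04049 mol
Na⁺ + e⁻ → Na, so n(Na) = 0.04049 mol
m = 0.04049 × 22.99 = 0.931 g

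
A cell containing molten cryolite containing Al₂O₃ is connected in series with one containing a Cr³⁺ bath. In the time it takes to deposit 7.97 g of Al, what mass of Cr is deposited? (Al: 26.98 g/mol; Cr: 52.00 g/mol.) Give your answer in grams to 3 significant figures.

n(Al) = 7.97 / 26.98 = 0.2954 mol
Al³⁺ + 3e⁻ → Al, so n(e⁻) = 3 × 0.2954 = 0.8862 mol
Same current for the same time ⇒ same n(e⁻) = 0.8862 mol in both cells.
Cr³⁺ + 3e⁻ → Cr, so n(Cr) = 0.8862 / 3 = 0.2954 mol
m(Cr) = 0.2954 × 52.00 = 15.4 g

15.4 g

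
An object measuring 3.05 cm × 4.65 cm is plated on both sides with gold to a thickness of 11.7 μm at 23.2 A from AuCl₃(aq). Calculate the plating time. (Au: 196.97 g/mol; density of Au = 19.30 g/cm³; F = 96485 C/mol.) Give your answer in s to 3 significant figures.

40.6 s

Plated area = 2 × 3.05 × 4.65 = 28.37 cm²
Volume = 28.37 × 11.7×10⁻⁴ cm = 0.03319 cm³
m(Au) = 0.03319 × 19.30 = 0.6406 g
n(Au) = 0.6406 / 196.97 = 0.003252 mol; n(e⁻) = 3 × 0.003252 = 0.009756 mol
Q = 0.009756 × 96485 = 941.3 C
t = 941.3 / 23.2 = 40.57 s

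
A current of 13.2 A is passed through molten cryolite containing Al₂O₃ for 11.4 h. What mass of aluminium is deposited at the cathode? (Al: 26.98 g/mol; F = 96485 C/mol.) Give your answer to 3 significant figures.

50.5 g

Charge passed = 13.2 × 41040 = 5.417×10^5 C
Moles of electrons = 5.417×10^5 / 96485 = 5.614 mol
Al³⁺ + 3e⁻ → Al, so n(Al) = 5.614 / 3 = 1.871 mol
m = 1.871 × 26.98 = 50.5 g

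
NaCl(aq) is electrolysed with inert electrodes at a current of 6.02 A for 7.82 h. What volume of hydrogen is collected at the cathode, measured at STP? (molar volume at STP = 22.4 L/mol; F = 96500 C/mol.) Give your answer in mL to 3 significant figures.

Charge passed = 6.02 × 28152 = 1.695×10^5 C
Moles of electrons = 1.695×10^5 / 96500 = 1.756 mol
2H⁺ + 2e⁻ → H₂, so n(H₂) = 1.756 / 2 = 0.8780 mol
V = 0.8780 × 22.4 = 19.67 L
= 19700 mL

19700 mL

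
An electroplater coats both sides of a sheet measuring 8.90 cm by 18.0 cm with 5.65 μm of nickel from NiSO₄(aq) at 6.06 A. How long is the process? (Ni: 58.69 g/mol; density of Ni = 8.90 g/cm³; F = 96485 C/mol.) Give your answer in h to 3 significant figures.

0.243 h

Plated area = 2 × 8.90 × 18.0 = 320.4 cm²
Volume = 320.4 × 5.65×10⁻⁴ cm = 0.1810 cm³
m(Ni) = 0.1810 × 8.90 = 1.611 g
n(Ni) = 1.611 / 58.69 = 0.02745 mol; n(e⁻) = 2 × 0.02745 = 0.05490 mol
Q = 0.05490 × 96485 = 5297 C
t = 5297 / 6.06 = 874.1 s = 0.243 h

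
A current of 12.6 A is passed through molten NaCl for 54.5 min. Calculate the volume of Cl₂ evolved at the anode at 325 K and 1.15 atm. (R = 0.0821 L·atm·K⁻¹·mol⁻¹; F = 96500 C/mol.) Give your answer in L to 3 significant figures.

Charge passed = 12.6 × 3270 = 41200 C
Moles of electrons = 41200 / 96500 = 0.4269 mol
2Cl⁻ → Cl₂ + 2e⁻, so n(Cl₂) = 0.4269 / 2 = 0.2135 mol
V = nRT/P = 0.2135 × 0.0821 × 325 / 1.15 = 4.954 L

4.95 L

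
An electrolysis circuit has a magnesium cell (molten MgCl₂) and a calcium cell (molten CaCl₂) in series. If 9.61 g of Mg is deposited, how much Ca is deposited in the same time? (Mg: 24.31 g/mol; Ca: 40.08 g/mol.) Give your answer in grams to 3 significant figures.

15.8 g

n(Mg) = 9.61 / 24.31 = 0.3953 mol
Mg²⁺ + 2e⁻ → Mg, so n(e⁻) = 2 × 0.3953 = 0.7906 mol
In series, the same 0.7906 mol of electrons flows through the second cell.
Ca²⁺ + 2e⁻ → Ca, so n(Ca) = 0.7906 / 2 = 0.3953 mol
m(Ca) = 0.3953 × 40.08 = 15.8 g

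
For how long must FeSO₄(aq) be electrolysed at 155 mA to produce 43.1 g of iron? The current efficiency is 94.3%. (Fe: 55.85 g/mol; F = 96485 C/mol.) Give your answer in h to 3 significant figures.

n(Fe) = 43.1 / 55.85 = 0.7717 mol
Fe²⁺ + 2e⁻ → Fe, so n(e⁻) = 2 × 0.7717 = 1.543 mol
Q = 1.543 × 96485 / 0.943 = 1.579×10^5 C
t = Q / I = 1.579×10^5 / 0.155 = 1.019×10^6 s = 283 h

283 h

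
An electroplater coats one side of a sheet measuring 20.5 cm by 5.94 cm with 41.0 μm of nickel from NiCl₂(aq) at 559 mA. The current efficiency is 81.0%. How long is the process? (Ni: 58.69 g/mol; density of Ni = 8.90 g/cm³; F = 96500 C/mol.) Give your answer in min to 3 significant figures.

538 min

Plated area = 20.5 × 5.94 = 121.8 cm²
Volume = 121.8 × 41.0×10⁻⁴ cm = 0.4994 cm³
m(Ni) = 0.4994 × 8.90 = 4.445 g
n(Ni) = 4.445 / 58.69 = 0.07574 mol; n(e⁻) = 2 × 0.07574 = 0.1515 mol
Q = 0.1515 × 96500 / 0.810 = 18050 C
t = 18050 / 0.559 = 32290 s = 538 min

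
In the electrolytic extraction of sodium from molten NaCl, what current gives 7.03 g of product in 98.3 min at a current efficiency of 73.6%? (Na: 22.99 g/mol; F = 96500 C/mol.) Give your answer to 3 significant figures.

n(Na) = 7.03 / 22.99 = 0.3058 mol
Na⁺ + e⁻ → Na, so n(e⁻) = 0.3058 mol
Q = 0.3058 × 96500 / 0.736 = 40090 C
I = Q / t = 40090 / 5898 s = 6.80 A

6.80 A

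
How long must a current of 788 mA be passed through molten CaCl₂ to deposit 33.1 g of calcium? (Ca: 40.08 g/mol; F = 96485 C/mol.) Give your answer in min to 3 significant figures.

3370 min

n(Ca) = 33.1 / 40.08 = 0.8258 mol
Ca²⁺ + 2e⁻ → Ca, so n(e⁻) = 2 × 0.8258 = 1.652 mol
Q = 1.652 × 96485 = 1.594×10^5 C
t = Q / I = 1.594×10^5 / 0.788 = 2.023×10^5 s = 3370 min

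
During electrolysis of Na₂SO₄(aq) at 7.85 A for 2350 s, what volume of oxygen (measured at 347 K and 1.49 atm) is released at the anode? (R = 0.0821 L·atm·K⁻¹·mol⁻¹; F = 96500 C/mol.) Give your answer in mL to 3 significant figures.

914 mL

Q = 7.85 A × 2350 s = 18450 C
n(e⁻) = Q/F = 18450/96500 = 0.1912 mol
2H₂O → O₂ + 4H⁺ + 4e⁻, so n(O₂) = 0.1912 / 4 = 0.04780 mol
V = nRT/P = 0.04780 × 0.0821 × 347 / 1.49 = 0.9139 L
= 914 mL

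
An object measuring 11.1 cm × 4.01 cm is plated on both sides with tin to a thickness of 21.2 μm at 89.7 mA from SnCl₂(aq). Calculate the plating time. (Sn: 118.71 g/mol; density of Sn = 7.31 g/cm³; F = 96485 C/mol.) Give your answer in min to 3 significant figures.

417 min

Plated area = 2 × 11.1 × 4.01 = 89.02 cm²
Volume = 89.02 × 21.2×10⁻⁴ cm = 0.1887 cm³
m(Sn) = 0.1887 × 7.31 = 1.379 g
n(Sn) = 1.379 / 118.71 = 0.01162 mol; n(e⁻) = 2 × 0.01162 = 0.02324 mol
Q = 0.02324 × 96485 = 2242 C
t = 2242 / 0.0897 = 24990 s = 417 min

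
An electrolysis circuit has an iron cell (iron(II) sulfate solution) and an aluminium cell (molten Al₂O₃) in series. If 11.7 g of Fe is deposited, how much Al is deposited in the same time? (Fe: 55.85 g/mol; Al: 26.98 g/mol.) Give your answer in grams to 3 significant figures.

3.77 g

n(Fe) = 11.7 / 55.85 = 0.2095 mol
Fe²⁺ + 2e⁻ → Fe, so n(e⁻) = 2 × 0.2095 = 0.4190 mol
The cells are in series, so the same charge (and hence the same n(e⁻) = 0.4190 mol) passes through both.
Al³⁺ + 3e⁻ → Al, so n(Al) = 0.4190 / 3 = 0.1397 mol
m(Al) = 0.1397 × 26.98 = 3.77 g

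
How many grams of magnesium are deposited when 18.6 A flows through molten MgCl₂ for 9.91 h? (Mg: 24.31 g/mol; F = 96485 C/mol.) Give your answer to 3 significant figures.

Charge passed = 18.6 × 35676 = 6.636×10^5 C
n(e⁻) = Q/F = 6.636×10^5/96485 = 6.878 mol
Mg²⁺ + 2e⁻ → Mg, so n(Mg) = 6.878 / 2 = 3.439 mol
m = 3.439 × 24.31 = 83.6 g

83.6 g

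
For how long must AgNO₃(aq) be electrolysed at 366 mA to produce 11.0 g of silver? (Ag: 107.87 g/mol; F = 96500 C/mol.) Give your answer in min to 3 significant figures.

448 min

n(Ag) = 11.0 / 107.87 = 0.1020 mol
Ag⁺ + e⁻ → Ag, so n(e⁻) = 0.1020 mol
Q = 0.1020 × 96500 = 9843 C
t = Q / I = 9843 / 0.366 = 26890 s = 448 min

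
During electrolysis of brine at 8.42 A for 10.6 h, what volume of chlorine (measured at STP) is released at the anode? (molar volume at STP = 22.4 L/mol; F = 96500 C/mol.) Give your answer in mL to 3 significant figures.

37300 mL

Charge passed = 8.42 × 38160 = 3.213×10^5 C
Moles of electrons = 3.213×10^5 / 96500 = 3.330 mol
2Cl⁻ → Cl₂ + 2e⁻, so n(Cl₂) = 3.330 / 2 = 1.665 mol
V = 1.665 × 22.4 = 37.30 L
= 37300 mL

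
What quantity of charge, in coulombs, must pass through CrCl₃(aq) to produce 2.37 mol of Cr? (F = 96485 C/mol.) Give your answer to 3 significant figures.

Cr³⁺ + 3e⁻ → Cr, so n(e⁻) = 3 × 2.37 = 7.110 mol
Q = 7.110 × 96485 = 6.860×10^5 C

6.86×10^5 C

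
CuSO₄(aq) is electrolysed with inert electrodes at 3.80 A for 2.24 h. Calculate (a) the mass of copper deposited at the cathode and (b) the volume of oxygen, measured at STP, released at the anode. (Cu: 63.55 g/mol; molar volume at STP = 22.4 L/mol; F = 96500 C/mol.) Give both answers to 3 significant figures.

10.1 g Cu; 1.78 L O₂

Q = 3.80 × 8064 = 30640 C; n(e⁻) = 30640 / 96500 = 0.3175 mol
Cathode: Cu²⁺ + 2e⁻ → Cu → n(Cu) = 0.3175/2 = 0.1588 mol → 10.1 g
Anode: 2H₂O → O₂ + 4H⁺ + 4e⁻ → n(O₂) = 0.3175/4 = 0.07938 mol → 1.78 L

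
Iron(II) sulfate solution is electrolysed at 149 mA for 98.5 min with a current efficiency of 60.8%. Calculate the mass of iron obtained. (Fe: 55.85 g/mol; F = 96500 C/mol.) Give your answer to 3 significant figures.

0.155 g

Q = 0.149 × 5910 = 880.6 C
n(e⁻) = 880.6 / 96500 = 0.009125 mol
Fe²⁺ + 2e⁻ → Fe, so theoretical m(Fe) = 0.004563 × 55.85 = 0.2548 g
Actual mass = 60.8% × 0.2548 = 0.155 g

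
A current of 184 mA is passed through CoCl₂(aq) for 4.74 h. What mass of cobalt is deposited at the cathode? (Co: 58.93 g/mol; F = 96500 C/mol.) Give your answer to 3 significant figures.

0.959 g

Q = 0.184 A × 17064 s = 3140 C
n(e⁻) = 3140 / 96500 = 0.03254 mol
Co²⁺ + 2e⁻ → Co, so n(Co) = 0.03254 / 2 = 0.01627 mol
m = 0.01627 × 58.93 = 0.959 g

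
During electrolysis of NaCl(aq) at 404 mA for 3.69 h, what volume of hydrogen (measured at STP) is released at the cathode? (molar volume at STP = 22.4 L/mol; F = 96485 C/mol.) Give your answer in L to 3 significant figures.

Q = 0.404 A × 13284 s = 5367 C
n(e⁻) = 5367 / 96485 = 0.05563 mol
2H⁺ + 2e⁻ → H₂, so n(H₂) = 0.05563 / 2 = 0.02782 mol
V = 0.02782 × 22.4 = 0.6232 L

0.623 L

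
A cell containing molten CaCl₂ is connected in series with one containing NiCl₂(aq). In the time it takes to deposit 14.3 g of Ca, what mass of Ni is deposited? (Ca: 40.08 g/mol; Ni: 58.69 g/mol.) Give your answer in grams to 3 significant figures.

20.9 g

n(Ca) = 14.3 / 40.08 = 0.3568 mol
Ca²⁺ + 2e⁻ → Ca, so n(e⁻) = 2 × 0.3568 = 0.7136 mol
In series, the same 0.7136 mol of electrons flows through the second cell.
Ni²⁺ + 2e⁻ → Ni, so n(Ni) = 0.7136 / 2 = 0.3568 mol
m(Ni) = 0.3568 × 58.69 = 20.9 g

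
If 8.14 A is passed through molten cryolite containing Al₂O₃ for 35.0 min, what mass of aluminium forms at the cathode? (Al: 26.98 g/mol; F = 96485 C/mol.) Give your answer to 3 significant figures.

Charge passed = 8.14 × 2100 = 17090 C
Moles of electrons = 17090 / 96485 = 0.1771 mol
Al³⁺ + 3e⁻ → Al, so n(Al) = 0.1771 / 3 = 0.05903 mol
m = 0.05903 × 26.98 = 1.59 g

1.59 g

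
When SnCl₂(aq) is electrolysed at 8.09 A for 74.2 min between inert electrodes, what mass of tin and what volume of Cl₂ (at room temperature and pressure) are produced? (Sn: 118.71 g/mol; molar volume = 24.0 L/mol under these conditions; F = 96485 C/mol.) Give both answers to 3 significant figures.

Q = 8.09 × 4452 = 36020 C; n(e⁻) = 36020 / 96485 = 0.3733 mol
Cathode: Sn²⁺ + 2e⁻ → Sn → n(Sn) = 0.3733/2 = 0.1867 mol → 22.2 g
Anode: 2Cl⁻ → Cl₂ + 2e⁻ → n(Cl₂) = 0.3733/2 = 0.1867 mol → 4.48 L

22.2 g Sn; 4.48 L Cl₂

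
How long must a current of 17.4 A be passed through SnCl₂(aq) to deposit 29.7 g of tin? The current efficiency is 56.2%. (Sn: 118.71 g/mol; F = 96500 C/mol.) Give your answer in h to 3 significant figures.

n(Sn) = 29.7 / 118.71 = 0.2502 mol
Sn²⁺ + 2e⁻ → Sn, so n(e⁻) = 2 × 0.2502 = 0.5004 mol
Q = 0.5004 × 96500 / 0.562 = 85920 C
t = Q / I = 85920 / 17.4 = 4938 s = 1.37 h

1.37 h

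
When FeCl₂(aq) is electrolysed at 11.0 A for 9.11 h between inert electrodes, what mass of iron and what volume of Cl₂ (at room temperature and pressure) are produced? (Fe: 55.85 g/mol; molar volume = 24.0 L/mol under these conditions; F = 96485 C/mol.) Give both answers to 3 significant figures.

Q = 11.0 × 32796 = 3.608×10^5 C; n(e⁻) = 3.608×10^5 / 96485 = 3.739 mol
Cathode: Fe²⁺ + 2e⁻ → Fe → n(Fe) = 3.739/2 = 1.870 mol → 104 g
Anode: 2Cl⁻ → Cl₂ + 2e⁻ → n(Cl₂) = 3.739/2 = 1.870 mol → 44.9 L

104 g Fe; 44.9 L Cl₂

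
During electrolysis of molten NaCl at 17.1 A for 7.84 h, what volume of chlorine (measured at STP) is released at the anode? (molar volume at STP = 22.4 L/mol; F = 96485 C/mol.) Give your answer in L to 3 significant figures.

Charge passed = 17.1 × 28224 = 4.826×10^5 C
n(e⁻) = Q/F = 4.826×10^5/96485 = 5.002 mol
2Cl⁻ → Cl₂ + 2e⁻, so n(Cl₂) = 5.002 / 2 = 2.501 mol
V = 2.501 × 22.4 = 56.02 L

56.0 L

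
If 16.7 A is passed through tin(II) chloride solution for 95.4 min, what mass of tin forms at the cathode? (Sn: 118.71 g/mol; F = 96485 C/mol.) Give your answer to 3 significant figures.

58.8 g

Q = 16.7 A × 5724 s = 95590 C
n(e⁻) = Q/F = 95590/96485 = 0.9907 mol
Sn²⁺ + 2e⁻ → Sn, so n(Sn) = 0.9907 / 2 = 0.4954 mol
m = 0.4954 × 118.71 = 58.8 g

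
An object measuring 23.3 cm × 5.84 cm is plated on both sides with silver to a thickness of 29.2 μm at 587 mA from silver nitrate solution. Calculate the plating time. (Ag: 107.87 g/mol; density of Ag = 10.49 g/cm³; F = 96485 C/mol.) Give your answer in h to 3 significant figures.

3.53 h

Plated area = 2 × 23.3 × 5.84 = 272.1 cm²
Volume = 272.1 × 29.2×10⁻⁴ cm = 0.7945 cm³
m(Ag) = 0.7945 × 10.49 = 8.334 g
n(Ag) = 8.334 / 107.87 = 0.07726 mol; n(e⁻) = 0.07726 mol
Q = 0.07726 × 96485 = 7454 C
t = 7454 / 0.587 = 12700 s = 3.53 h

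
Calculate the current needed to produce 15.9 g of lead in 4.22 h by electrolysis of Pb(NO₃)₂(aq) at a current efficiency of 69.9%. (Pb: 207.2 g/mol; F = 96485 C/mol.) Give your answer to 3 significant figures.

n(Pb) = 15.9 / 207.2 = 0.07674 mol
Pb²⁺ + 2e⁻ → Pb, so n(e⁻) = 2 × 0.07674 = 0.1535 mol
Q = 0.1535 × 96485 / 0.699 = 21190 C
I = Q / t = 21190 / 15192 s = 1.39 A

1.39 A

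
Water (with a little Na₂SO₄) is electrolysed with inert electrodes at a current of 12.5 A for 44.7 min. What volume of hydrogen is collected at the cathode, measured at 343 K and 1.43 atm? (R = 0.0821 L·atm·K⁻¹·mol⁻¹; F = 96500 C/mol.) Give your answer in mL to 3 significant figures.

3420 mL

Q = 12.5 A × 2682 s = 33530 C
n(e⁻) = 33530 / 96500 = 0.3475 mol
2H⁺ + 2e⁻ → H₂, so n(H₂) = 0.3475 / 2 = 0.1738 mol
V = nRT/P = 0.1738 × 0.0821 × 343 / 1.43 = 3.423 L
= 3420 mL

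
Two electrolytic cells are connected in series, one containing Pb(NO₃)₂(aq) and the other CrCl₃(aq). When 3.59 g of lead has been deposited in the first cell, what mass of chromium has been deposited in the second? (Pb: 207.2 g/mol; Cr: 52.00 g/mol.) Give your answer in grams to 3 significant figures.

n(Pb) = 3.59 / 207.2 = 0.01733 mol
Pb²⁺ + 2e⁻ → Pb, so n(e⁻) = 2 × 0.01733 = 0.03466 mol
Since the cells are in series, n(e⁻) in the Cr cell is also 0.03466 mol.
Cr³⁺ + 3e⁻ → Cr, so n(Cr) = 0.03466 / 3 = 0.01155 mol
m(Cr) = 0.01155 × 52.00 = 0.601 g

0.601 g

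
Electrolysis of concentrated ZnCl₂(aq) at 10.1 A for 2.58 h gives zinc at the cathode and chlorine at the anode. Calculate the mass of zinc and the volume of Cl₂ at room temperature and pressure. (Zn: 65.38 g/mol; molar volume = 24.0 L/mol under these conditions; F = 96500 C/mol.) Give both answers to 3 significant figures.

Q = 10.1 × 9288 = 93810 C; n(e⁻) = 93810 / 96500 = 0.9721 mol
Cathode: Zn²⁺ + 2e⁻ → Zn → n(Zn) = 0.9721/2 = 0.4861 mol → 31.8 g
Anode: 2Cl⁻ → Cl₂ + 2e⁻ → n(Cl₂) = 0.9721/2 = 0.4861 mol → 11.7 L

31.8 g Zn; 11.7 L Cl₂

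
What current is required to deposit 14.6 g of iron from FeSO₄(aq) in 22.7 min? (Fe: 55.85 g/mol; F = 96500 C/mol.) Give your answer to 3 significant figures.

n(Fe) = 14.6 / 55.85 = 0.2614 mol
Fe²⁺ + 2e⁻ → Fe, so n(e⁻) = 2 × 0.2614 = 0.5228 mol
Q = 0.5228 × 96500 = 50450 C
I = Q / t = 50450 / 1362 s = 37.0 A

37.0 A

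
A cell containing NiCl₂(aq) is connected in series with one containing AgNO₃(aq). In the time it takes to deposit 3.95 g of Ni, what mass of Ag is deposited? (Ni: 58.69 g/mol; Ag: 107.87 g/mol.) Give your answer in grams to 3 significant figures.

14.5 g

n(Ni) = 3.95 / 58.69 = 0.06730 mol
Ni²⁺ + 2e⁻ → Ni, so n(e⁻) = 2 × 0.06730 = 0.1346 mol
Same current for the same time ⇒ same n(e⁻) = 0.1346 mol in both cells.
Ag⁺ + e⁻ → Ag, so n(Ag) = 0.1346 mol
m(Ag) = 0.1346 × 107.87 = 14.5 g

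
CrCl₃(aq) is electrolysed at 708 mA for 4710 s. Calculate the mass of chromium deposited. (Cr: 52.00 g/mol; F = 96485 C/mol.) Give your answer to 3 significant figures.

0.599 g

Q = It = 0.708 × 4710 = 3335 C
Moles of electrons = 3335 / 96485 = 0.03456 mol
Cr³⁺ + 3e⁻ → Cr, so n(Cr) = 0.03456 / 3 = 0.01152 mol
m = 0.01152 × 52.00 = 0.599 g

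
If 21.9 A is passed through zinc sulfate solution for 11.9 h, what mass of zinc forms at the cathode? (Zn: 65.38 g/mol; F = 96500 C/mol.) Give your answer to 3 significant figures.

318 g

Q = It = 21.9 × 42840 = 9.382×10^5 C
Moles of electrons = 9.382×10^5 / 96500 = 9.722 mol
Zn²⁺ + 2e⁻ → Zn, so n(Zn) = 9.722 / 2 = 4.861 mol
m = 4.861 × 65.38 = 318 g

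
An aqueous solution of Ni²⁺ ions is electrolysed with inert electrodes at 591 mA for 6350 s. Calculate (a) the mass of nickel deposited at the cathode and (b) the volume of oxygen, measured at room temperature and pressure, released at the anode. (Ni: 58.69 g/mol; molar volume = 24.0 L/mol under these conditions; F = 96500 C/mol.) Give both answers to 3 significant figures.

1.14 g Ni; 0.233 L O₂

Q = 0.591 × 6350 = 3753 C; n(e⁻) = 3753 / 96500 = 0.03889 mol
Cathode: Ni²⁺ + 2e⁻ → Ni → n(Ni) = 0.03889/2 = 0.01945 mol → 1.14 g
Anode: 2H₂O → O₂ + 4H⁺ + 4e⁻ → n(O₂) = 0.03889/4 = 0.009723 mol → 0.233 L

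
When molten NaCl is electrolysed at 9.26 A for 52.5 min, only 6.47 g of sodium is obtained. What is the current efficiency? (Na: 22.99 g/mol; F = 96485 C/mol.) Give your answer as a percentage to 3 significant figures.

93.1%

Q = 9.26 × 3150 = 29170 C
n(e⁻) = 29170 / 96485 = 0.3023 mol
Na⁺ + e⁻ → Na, so theoretical n(Na) = 0.3023 mol → 6.950 g
Efficiency = 6.47 / 6.950 = 0.9309 = 93.1%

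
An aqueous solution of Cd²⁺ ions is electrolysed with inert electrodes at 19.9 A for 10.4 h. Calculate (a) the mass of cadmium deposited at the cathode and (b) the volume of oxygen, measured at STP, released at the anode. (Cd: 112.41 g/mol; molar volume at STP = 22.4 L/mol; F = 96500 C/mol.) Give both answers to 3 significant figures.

Q = 19.9 × 37440 = 7.451×10^5 C; n(e⁻) = 7.451×10^5 / 96500 = 7.721 mol
Cathode: Cd²⁺ + 2e⁻ → Cd → n(Cd) = 7.721/2 = 3.861 mol → 434 g
Anode: 2H₂O → O₂ + 4H⁺ + 4e⁻ → n(O₂) = 7.721/4 = 1.930 mol → 43.2 L

434 g Cd; 43.2 L O₂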